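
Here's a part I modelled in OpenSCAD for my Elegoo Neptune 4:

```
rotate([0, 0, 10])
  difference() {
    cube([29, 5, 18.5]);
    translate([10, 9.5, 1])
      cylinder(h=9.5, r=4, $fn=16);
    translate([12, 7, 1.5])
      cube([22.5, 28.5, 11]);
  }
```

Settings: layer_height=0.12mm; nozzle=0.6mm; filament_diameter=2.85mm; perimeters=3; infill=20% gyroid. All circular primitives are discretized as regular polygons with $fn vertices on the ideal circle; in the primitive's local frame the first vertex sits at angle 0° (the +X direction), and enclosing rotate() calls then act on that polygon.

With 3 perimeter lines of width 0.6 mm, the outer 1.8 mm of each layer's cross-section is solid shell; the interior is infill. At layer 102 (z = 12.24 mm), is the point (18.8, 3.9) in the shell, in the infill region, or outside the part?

At z = 12.24 mm: the cube (footprint 29×5) is included at this height; the cylinder at (10, 9.5) is absent (z outside [1, 10.5]); the 22.5×28.5 cube at (12, 7) contributes its full rectangle; After the difference (first − rest): starting from the 29×5 cube, the 22.5×28.5 cube at (12, 7) misses the remaining region (no effect) — 1 connected region; (whole slice rotated 10° about Z — lengths, areas and connectivity unchanged). Overall, the cross-section is a single solid region. Undo the 10° rotation: the query point maps to (19.192, 0.576) in the un-rotated model frame. The nearest boundary edge runs (29.00, 0.00)→(0.00, 0.00); distance from the point to it = 0.58 mm. The point is inside the cross-section, 0.58 mm from the nearest boundary — within the 1.8 mm shell band (3 × 0.6).

shell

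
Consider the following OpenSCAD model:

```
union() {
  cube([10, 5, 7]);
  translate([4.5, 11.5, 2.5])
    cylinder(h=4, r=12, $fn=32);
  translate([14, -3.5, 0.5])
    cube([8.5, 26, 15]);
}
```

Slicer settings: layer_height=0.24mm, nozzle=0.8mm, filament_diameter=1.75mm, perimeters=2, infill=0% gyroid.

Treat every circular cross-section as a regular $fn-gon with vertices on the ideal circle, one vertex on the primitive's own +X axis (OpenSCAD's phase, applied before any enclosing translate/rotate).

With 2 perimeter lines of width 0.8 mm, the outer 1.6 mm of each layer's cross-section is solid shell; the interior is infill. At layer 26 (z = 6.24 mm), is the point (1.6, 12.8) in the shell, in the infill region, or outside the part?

infill

At z = 6.24 mm: the cube is present — its section is the full 10×5 rectangle; the r=12 cylinder at (4.5, 11.5) contributes a regular 32-gon of circumradius 12; the 8.5×26 cube at (14, -3.5) contributes its full rectangle; Merging all regions: the regions partially overlap (shared area 73.28 mm²), so overlapping operands fuse into one piece — 1 connected region. Overall, the cross-section is a single solid region. The nearest boundary edge runs (-6.59, 16.09)→(-5.48, 18.17); distance from the point to it = 8.77 mm. The point is inside the cross-section and 8.77 mm from the nearest boundary — more than the 1.6 mm shell width (2 × 0.8), so it's in the infill interior.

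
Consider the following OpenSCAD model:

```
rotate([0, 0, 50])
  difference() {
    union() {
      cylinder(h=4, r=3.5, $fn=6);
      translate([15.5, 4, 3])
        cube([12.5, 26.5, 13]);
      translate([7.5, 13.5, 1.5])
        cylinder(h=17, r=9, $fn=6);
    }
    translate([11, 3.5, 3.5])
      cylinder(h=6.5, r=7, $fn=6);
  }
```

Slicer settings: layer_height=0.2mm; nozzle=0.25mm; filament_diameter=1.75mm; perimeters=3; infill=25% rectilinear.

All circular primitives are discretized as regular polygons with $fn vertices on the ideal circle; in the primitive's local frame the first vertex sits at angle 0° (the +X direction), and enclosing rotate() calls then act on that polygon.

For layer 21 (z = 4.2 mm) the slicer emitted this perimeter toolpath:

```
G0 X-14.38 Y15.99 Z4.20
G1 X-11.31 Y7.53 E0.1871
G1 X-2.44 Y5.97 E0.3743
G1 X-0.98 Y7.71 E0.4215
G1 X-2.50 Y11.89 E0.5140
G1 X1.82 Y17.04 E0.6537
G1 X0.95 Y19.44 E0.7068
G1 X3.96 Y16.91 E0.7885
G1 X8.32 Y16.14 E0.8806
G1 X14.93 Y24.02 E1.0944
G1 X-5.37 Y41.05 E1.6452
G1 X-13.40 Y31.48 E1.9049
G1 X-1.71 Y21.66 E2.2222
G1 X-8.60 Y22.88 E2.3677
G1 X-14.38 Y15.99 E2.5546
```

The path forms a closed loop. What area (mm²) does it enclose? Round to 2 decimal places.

Apply the shoelace formula to the sequence of (X, Y) vertices; enclosed area = 509.67 mm².

509.67 mm²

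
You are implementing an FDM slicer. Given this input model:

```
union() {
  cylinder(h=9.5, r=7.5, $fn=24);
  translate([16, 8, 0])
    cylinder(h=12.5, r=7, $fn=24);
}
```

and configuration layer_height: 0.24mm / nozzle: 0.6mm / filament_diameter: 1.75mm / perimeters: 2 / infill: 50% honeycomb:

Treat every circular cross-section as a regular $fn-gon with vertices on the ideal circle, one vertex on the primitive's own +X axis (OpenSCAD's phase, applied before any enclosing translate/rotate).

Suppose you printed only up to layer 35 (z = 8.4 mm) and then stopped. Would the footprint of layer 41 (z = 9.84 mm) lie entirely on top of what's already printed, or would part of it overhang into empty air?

Compare the two slices. At z = 8.4: the cylinder: section is a regular 24-gon, circumradius r=7.5 (area = (24/2)·7.500²·sin(360°/24) = 174.70 mm²); the r=7 cylinder at (16, 8) contributes a regular 24-gon of circumradius 7 (area = (24/2)·7.000²·sin(360°/24) = 152.19 mm²); Taking the union: the 2 present regions are separate (no shared area or edge), so areas and boundary lengths simply add and each stays a separate island — area = 326.89 mm². At z = 9.84: the cylinder does not reach this height (z outside [0, 9.5]); the cylinder at (16, 8): section is a regular 24-gon, circumradius r=7 (area = (24/2)·7.000²·sin(360°/24) = 152.19 mm²); Combining (union): only the r=7 cylinder at (16, 8) is present, so the union is just that shape — area = 152.19 mm². Checking containment: the cross-section at z = 9.84 is a subset of the cross-section at z = 8.4.

entirely on top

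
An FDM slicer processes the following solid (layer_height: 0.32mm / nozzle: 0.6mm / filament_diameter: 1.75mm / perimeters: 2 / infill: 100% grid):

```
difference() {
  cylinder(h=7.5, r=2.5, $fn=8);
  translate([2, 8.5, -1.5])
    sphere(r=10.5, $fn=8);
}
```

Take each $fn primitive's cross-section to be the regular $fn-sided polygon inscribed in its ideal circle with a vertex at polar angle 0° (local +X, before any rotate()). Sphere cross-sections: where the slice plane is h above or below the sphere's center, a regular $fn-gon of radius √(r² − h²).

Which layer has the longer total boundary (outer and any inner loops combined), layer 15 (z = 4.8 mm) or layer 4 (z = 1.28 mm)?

Layer 15 (z = 4.8): the r=2.5 cylinder contributes a regular 8-gon of circumradius 2.5 (perimeter = 2·8·2.500·sin(180°/8) = 15.31 mm); the sphere at (2, 8.5): section is a regular 8-gon, circumradius = √(r²−h²) = √(10.5²−6.3²) = 8.400 (perimeter = 2·8·8.400·sin(180°/8) = 51.43 mm); After the difference (first − rest): starting from the r=2.5 cylinder, the r=10.5 sphere at (2, 8.5) partially overlaps it — only the 4.79 mm² overlap (of its 199.57 mm²) is removed, clipping the outline — boundary = 14.29 mm. So its perimeter = 14.29 mm. Layer 4 (z = 1.28): the r=2.5 cylinder gives a regular 8-gon of circumradius 2.5 (constant along its height) (perimeter = 2·8·2.500·sin(180°/8) = 15.31 mm); the r=10.5 sphere at (2, 8.5) slices to a regular 8-gon of circumradius 10.125 (√(r²−h²) with h=2.78 from center) (perimeter = 2·8·10.125·sin(180°/8) = 62.00 mm); Taking the first minus the rest: starting from the r=2.5 cylinder, the r=10.5 sphere at (2, 8.5) partially overlaps it — only the 12.24 mm² overlap (of its 289.97 mm²) is removed, clipping the outline — boundary = 10.80 mm. So its perimeter = 10.80 mm. Layer 15 is larger (14.29 vs 10.80 mm).

layer 15 (z = 4.8 mm)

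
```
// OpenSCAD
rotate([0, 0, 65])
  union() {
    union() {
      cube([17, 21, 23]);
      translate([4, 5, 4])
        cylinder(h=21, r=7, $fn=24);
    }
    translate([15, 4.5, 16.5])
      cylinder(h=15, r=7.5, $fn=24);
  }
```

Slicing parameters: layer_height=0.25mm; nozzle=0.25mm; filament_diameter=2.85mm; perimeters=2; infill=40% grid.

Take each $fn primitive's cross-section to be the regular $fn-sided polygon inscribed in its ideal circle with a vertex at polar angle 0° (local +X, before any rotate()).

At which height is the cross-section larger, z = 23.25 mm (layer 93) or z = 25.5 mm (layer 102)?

layer 93 (z = 23.25 mm)

Layer 93 (z = 23.25): the cube is absent (z outside [0, 23]); the r=7 cylinder at (4, 5) contributes a regular 24-gon of circumradius 7 (area = (24/2)·7.000²·sin(360°/24) = 152.19 mm²); Taking the union: only the r=7 cylinder at (4, 5) is present, so the union is just that shape — area = 152.19 mm²; the r=7.5 cylinder at (15, 4.5) gives a regular 24-gon of circumradius 7.5 (constant along its height) (area = (24/2)·7.500²·sin(360°/24) = 174.70 mm²); Combining (union): the regions partially overlap — summed areas 326.89 mm² minus the doubly-counted overlap 21.66 mm² gives 305.23 mm² — area = 305.23 mm²; (whole slice rotated 65° about Z — lengths, areas and connectivity unchanged). So its area = 305.23 mm². Layer 102 (z = 25.5): the cube is not intersected at this z (z outside [0, 23]); the cylinder at (4, 5) does not reach this height (z outside [4, 25]); Merging all regions: nothing is present at this height; the r=7.5 cylinder at (15, 4.5) gives a regular 24-gon of circumradius 7.5 (constant along its height) (area = (24/2)·7.500²·sin(360°/24) = 174.70 mm²); Combining (union): only the r=7.5 cylinder at (15, 4.5) is present, so the union is just that shape — area = 174.70 mm²; (whole slice rotated 65° about Z — lengths, areas and connectivity unchanged). So its area = 174.70 mm². Layer 93 is larger (305.23 vs 174.70 mm²).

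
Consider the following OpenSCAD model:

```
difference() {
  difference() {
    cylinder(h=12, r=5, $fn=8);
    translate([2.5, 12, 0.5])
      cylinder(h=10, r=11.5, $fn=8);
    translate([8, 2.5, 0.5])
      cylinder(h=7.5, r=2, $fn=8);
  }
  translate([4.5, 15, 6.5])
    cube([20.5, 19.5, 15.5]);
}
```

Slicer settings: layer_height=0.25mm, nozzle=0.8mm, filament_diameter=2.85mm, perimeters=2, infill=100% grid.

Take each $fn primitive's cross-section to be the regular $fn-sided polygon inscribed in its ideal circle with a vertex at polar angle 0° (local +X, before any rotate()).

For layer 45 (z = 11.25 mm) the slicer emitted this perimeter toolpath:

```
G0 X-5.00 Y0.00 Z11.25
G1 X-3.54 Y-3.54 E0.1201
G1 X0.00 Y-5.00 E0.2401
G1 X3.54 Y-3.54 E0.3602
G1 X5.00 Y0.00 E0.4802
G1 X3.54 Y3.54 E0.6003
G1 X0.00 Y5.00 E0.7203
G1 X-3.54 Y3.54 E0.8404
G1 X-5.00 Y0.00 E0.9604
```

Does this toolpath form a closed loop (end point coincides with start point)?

Start point (G0): (-5.00, 0.00). End point (last G1): the path returns to the start — closed.

yes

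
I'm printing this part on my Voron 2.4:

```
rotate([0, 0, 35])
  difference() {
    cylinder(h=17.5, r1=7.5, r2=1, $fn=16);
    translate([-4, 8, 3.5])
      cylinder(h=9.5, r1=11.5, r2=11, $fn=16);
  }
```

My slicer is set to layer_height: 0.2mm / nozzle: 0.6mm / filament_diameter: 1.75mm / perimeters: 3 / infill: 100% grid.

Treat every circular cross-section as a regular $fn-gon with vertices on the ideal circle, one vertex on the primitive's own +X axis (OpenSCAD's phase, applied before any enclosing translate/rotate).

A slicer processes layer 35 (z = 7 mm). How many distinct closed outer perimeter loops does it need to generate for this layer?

1

At z = 7 mm: the cone (r1=7.5→r2=1) has section circumradius 4.900 here — a regular 16-gon; the cone at (-4, 8) (r1=11.5→r2=11) has section circumradius 11.316 here — a regular 16-gon; After the difference (first − rest): starting from the cone, the cone at (-4, 8) partially overlaps it — only the 54.71 mm² overlap (of its 392.01 mm²) is removed, clipping the outline — 1 connected region; (whole slice rotated 35° about Z — lengths, areas and connectivity unchanged). The result has 1 disconnected region.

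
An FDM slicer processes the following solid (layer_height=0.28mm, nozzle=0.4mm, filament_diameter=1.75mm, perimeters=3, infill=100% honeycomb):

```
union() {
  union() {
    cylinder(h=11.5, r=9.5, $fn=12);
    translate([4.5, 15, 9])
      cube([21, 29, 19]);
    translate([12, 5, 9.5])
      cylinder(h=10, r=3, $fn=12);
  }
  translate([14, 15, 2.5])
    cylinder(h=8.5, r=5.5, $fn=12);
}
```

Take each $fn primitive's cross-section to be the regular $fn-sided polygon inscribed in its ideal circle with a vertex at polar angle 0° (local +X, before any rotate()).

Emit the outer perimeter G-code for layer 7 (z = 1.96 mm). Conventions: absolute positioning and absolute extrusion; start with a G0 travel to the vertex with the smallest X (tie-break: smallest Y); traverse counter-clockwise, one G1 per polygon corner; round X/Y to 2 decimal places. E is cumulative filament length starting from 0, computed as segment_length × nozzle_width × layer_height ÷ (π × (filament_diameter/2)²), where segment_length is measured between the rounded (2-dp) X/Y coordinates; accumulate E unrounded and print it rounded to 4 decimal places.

At z = 1.96 mm: the r=9.5 cylinder gives a regular 12-gon of circumradius 9.5 (constant along its height); the cube at (4.5, 15) is not intersected at this z (z outside [9, 28]); the cylinder at (12, 5) is absent (z outside [9.5, 19.5]); Merging all regions: only the r=9.5 cylinder is present, so the union is just that shape — 1 connected region; the cylinder at (14, 15) does not reach this height (z outside [2.5, 11]); Taking the union: only that combined region is present, so the union is just that shape — 1 connected region. The outline is a single polygon with 12 vertices. Extrusion per mm of travel: 0.4 × 0.28 / (π × 0.875²) = 0.046564. Accumulating E over each segment gives final E = 2.7482.

G0 X-9.50 Y0.00 Z1.96
G1 X-8.23 Y-4.75 E0.2289
G1 X-4.75 Y-8.23 E0.4581
G1 X0.00 Y-9.50 E0.6871
G1 X4.75 Y-8.23 E0.9160
G1 X8.23 Y-4.75 E1.1452
G1 X9.50 Y0.00 E1.3741
G1 X8.23 Y4.75 E1.6031
G1 X4.75 Y8.23 E1.8322
G1 X0.00 Y9.50 E2.0612
G1 X-4.75 Y8.23 E2.2901
G1 X-8.23 Y4.75 E2.5193
G1 X-9.50 Y0.00 E2.7482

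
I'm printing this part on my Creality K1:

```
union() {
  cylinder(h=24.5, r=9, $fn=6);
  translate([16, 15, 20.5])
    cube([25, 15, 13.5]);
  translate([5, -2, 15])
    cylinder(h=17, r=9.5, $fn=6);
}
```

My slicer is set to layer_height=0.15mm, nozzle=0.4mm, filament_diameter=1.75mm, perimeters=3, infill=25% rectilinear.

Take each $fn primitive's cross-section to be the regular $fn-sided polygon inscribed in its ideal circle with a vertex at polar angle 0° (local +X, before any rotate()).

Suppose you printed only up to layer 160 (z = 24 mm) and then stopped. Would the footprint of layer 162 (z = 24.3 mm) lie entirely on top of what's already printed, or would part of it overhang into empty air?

Compare the two slices. At z = 24: the cylinder: section is a regular 6-gon, circumradius r=9 (area = (6/2)·9.000²·sin(360°/6) = 210.44 mm²); the cube at (16, 15) is present — its section is the full 25×15 rectangle (area 375.00 mm²); the r=9.5 cylinder at (5, -2) contributes a regular 6-gon of circumradius 9.5 (area = (6/2)·9.500²·sin(360°/6) = 234.48 mm²); Taking the union: the regions partially overlap — summed areas 819.92 mm² minus the doubly-counted overlap 131.33 mm² gives 688.59 mm² — area = 688.59 mm². At z = 24.3: the r=9 cylinder gives a regular 6-gon of circumradius 9 (constant along its height) (area = (6/2)·9.000²·sin(360°/6) = 210.44 mm²); the cube at (16, 15) is present — its section is the full 25×15 rectangle (area 375.00 mm²); the r=9.5 cylinder at (5, -2) gives a regular 6-gon of circumradius 9.5 (constant along its height) (area = (6/2)·9.500²·sin(360°/6) = 234.48 mm²); Taking the union: the regions partially overlap — summed areas 819.92 mm² minus the doubly-counted overlap 131.33 mm² gives 688.59 mm² — area = 688.59 mm². Checking containment: the cross-section at z = 24.3 is a subset of the cross-section at z = 24.

entirely on top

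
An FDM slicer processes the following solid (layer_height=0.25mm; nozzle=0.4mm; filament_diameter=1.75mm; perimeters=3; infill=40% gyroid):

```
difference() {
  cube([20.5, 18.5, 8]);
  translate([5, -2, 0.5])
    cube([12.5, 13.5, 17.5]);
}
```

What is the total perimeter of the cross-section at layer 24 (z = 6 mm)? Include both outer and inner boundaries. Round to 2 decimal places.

101.00 mm

At z = 6 mm: the cube is present — its section is the full 20.5×18.5 rectangle (perimeter 78.00 mm); the cube at (5, -2) (footprint 12.5×13.5) is included at this height (perimeter 52.00 mm); Subtracting the remaining from the first: starting from the 20.5×18.5 cube, the 12.5×13.5 cube at (5, -2) partially overlaps it — only the 143.75 mm² overlap (of its 168.75 mm²) is removed, clipping the outline — boundary = 101.00 mm. Overall, the cross-section is a single solid region. Total boundary length (outer) = 101.00 mm.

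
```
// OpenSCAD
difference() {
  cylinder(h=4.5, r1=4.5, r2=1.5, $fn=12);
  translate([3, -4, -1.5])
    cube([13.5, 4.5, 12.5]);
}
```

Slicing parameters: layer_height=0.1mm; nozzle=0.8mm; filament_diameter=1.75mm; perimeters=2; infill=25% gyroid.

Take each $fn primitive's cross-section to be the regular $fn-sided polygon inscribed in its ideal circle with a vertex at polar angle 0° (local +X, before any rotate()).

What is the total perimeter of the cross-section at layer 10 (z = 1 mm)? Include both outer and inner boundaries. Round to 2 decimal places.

At z = 1 mm: the cone (r1=4.5→r2=1.5) has section circumradius 3.833 here — a regular 12-gon (perimeter = 2·12·3.833·sin(180°/12) = 23.81 mm); the cube at (3, -4) (footprint 13.5×4.5) is included at this height (perimeter 36.00 mm); Subtracting the remaining from the first: starting from the cone, the 13.5×4.5 cube at (3, -4) partially overlaps it — only the 1.54 mm² overlap (of its 60.75 mm²) is removed, clipping the outline — boundary = 24.29 mm. Overall, the cross-section is a single solid region. Total boundary length (outer) = 24.29 mm.

24.29 mm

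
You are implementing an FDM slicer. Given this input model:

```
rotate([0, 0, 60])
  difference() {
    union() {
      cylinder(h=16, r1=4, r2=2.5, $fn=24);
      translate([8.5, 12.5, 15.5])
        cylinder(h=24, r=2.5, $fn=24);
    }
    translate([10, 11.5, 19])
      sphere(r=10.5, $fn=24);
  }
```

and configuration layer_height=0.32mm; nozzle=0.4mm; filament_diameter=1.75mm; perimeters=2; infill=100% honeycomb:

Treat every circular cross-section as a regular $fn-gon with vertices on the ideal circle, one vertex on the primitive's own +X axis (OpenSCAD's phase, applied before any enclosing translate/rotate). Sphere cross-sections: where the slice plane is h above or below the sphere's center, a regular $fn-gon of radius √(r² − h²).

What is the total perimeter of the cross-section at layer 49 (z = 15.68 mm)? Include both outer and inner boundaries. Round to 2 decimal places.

At z = 15.68 mm: the cone (r1=4→r2=2.5) has section circumradius 2.530 here — a regular 24-gon (perimeter = 2·24·2.530·sin(180°/24) = 15.85 mm); the r=2.5 cylinder at (8.5, 12.5) contributes a regular 24-gon of circumradius 2.5 (perimeter = 2·24·2.500·sin(180°/24) = 15.66 mm); Taking the union: the 2 present regions are separate (no shared area or edge), so areas and boundary lengths simply add and each stays a separate island — boundary = 31.51 mm; the r=10.5 sphere at (10, 11.5) contributes a regular 24-gon of circumradius √(10.5²−3.32²) = 9.961 (perimeter = 2·24·9.961·sin(180°/24) = 62.41 mm); Subtracting the remaining from the first: starting from that combined region, the r=10.5 sphere at (10, 11.5) partially overlaps it — only the 19.41 mm² overlap (of its 308.18 mm²) is removed, clipping the outline — boundary = 15.85 mm; (rotated 60° about Z; rotation is an isometry so areas/perimeters/island counts are preserved). Overall, the cross-section is a single solid region. Total boundary length (outer) = 15.85 mm.

15.85 mm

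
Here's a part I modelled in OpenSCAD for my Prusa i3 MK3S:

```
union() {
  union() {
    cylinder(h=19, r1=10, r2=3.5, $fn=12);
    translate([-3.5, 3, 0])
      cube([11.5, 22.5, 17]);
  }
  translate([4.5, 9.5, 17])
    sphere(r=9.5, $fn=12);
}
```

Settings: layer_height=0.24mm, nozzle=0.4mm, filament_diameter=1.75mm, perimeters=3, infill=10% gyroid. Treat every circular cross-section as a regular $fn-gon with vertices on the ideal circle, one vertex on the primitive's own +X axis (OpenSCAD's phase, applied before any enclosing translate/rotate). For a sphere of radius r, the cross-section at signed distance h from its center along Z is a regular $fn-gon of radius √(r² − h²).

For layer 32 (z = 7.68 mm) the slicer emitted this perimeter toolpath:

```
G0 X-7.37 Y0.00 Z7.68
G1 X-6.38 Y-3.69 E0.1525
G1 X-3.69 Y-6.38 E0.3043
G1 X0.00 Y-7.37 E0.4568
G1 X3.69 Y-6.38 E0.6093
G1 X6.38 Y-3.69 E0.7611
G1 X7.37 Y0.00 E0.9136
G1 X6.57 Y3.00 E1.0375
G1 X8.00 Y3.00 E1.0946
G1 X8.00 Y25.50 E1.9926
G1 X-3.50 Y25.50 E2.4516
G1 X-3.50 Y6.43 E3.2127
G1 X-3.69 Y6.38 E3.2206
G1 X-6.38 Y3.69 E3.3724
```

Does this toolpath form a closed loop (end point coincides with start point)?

Start point (G0): (-7.37, 0.00). End point (last G1): the path does not return to the start — open.

no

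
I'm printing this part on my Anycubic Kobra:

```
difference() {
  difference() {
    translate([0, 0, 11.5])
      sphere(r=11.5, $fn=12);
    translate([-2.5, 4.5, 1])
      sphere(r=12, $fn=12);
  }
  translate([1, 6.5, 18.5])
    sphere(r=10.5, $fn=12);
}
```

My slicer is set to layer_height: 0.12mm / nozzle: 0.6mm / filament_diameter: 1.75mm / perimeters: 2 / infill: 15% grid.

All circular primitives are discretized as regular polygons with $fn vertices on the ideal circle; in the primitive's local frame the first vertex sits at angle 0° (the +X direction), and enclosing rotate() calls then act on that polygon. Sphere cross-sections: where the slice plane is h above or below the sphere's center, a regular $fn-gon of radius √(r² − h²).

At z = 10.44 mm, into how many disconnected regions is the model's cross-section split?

1

At z = 10.44 mm: the r=11.5 sphere slices to a regular 12-gon of circumradius 11.451 (√(r²−h²) with h=1.06 from center); the r=12 sphere at (-2.5, 4.5) slices to a regular 12-gon of circumradius 7.409 (√(r²−h²) with h=9.44 from center); Subtracting the remaining from the first: starting from the r=11.5 sphere, the r=12 sphere at (-2.5, 4.5) partially overlaps it — only the 154.81 mm² overlap (of its 164.66 mm²) is removed, clipping the outline — 1 connected region; the sphere at (1, 6.5): section is a regular 12-gon, circumradius = √(r²−h²) = √(10.5²−8.06²) = 6.730; Taking the first minus the rest: starting from that combined region, the r=10.5 sphere at (1, 6.5) partially overlaps it — only the 26.51 mm² overlap (of its 135.86 mm²) is removed, clipping the outline — 1 connected region. The result has 1 disconnected region.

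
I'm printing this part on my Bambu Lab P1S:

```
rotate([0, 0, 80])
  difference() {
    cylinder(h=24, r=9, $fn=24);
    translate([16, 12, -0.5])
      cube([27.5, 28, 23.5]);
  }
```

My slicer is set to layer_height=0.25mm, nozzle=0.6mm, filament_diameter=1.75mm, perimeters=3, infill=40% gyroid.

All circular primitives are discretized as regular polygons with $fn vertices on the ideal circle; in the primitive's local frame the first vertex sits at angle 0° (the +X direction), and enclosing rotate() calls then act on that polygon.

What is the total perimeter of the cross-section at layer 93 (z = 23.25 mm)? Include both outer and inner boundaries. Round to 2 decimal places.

At z = 23.25 mm: the r=9 cylinder gives a regular 24-gon of circumradius 9 (constant along its height) (perimeter = 2·24·9.000·sin(180°/24) = 56.39 mm); the cube at (16, 12) is not intersected at this z (z outside [-0.5, 23]); Taking the first minus the rest: none of the subtracted shapes is present at this height, so the r=9 cylinder is unchanged — boundary = 56.39 mm; (rotated 80° about Z; rotation is an isometry so areas/perimeters/island counts are preserved). Overall, the cross-section is a single solid region. Total boundary length (outer) = 56.39 mm.

56.39 mm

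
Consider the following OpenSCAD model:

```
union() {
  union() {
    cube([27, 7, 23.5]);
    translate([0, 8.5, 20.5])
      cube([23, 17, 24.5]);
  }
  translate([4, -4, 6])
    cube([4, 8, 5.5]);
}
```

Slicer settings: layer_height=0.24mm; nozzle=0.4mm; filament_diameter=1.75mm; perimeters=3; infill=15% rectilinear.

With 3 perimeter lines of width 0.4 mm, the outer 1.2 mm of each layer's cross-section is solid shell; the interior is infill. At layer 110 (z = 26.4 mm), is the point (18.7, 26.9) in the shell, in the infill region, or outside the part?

outside

At z = 26.4 mm: the cube is absent (z outside [0, 23.5]); the cube at (0, 8.5) (footprint 23×17) is included at this height; Combining (union): only the 23×17 cube at (0, 8.5) is present, so the union is just that shape — 1 connected region; the cube at (4, -4) does not reach this height (z outside [6, 11.5]); Merging all regions: only that combined region is present, so the union is just that shape — 1 connected region. Overall, the cross-section is a single solid region. The nearest boundary edge runs (23.00, 25.50)→(0.00, 25.50); distance from the point to it = 1.40 mm. The point is not inside any of the regions above, so it lies outside the cross-section (1.40 mm from the nearest boundary).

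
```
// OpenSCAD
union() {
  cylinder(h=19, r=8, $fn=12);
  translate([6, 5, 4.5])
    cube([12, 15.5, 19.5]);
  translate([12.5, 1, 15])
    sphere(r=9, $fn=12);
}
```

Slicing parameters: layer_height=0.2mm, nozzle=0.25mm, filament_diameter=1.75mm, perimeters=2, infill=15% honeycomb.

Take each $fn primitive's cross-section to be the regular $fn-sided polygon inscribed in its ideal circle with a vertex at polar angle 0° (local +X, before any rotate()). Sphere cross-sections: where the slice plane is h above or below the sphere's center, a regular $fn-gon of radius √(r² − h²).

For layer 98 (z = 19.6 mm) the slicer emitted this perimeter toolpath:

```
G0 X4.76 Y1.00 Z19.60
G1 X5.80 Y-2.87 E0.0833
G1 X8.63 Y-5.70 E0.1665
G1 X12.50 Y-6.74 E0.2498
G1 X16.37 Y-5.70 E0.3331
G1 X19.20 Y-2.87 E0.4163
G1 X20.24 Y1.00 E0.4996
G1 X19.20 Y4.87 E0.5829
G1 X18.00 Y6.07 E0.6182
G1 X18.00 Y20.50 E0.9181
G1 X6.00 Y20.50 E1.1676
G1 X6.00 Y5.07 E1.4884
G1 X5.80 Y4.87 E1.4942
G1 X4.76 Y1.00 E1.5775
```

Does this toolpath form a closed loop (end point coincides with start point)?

yes

Start point (G0): (4.76, 1.00). End point (last G1): the path returns to the start — closed.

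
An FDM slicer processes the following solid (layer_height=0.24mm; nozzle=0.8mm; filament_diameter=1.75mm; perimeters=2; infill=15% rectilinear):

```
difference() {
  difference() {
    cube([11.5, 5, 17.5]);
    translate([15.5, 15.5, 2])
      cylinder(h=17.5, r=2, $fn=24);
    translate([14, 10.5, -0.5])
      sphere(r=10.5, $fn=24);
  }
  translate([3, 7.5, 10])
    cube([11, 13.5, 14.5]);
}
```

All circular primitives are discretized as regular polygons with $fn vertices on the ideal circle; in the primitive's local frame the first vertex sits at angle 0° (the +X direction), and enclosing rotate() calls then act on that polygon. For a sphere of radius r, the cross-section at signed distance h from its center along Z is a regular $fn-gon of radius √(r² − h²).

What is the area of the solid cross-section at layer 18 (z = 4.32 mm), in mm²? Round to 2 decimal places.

At z = 4.32 mm: the cube is present — its section is the full 11.5×5 rectangle (area 57.50 mm²); the r=2 cylinder at (15.5, 15.5) contributes a regular 24-gon of circumradius 2 (area = (24/2)·2.000²·sin(360°/24) = 12.42 mm²); the sphere at (14, 10.5): section is a regular 24-gon, circumradius = √(r²−h²) = √(10.5²−4.82²) = 9.328 (area = (24/2)·9.328²·sin(360°/24) = 270.26 mm²); After the difference (first − rest): starting from the 11.5×5 cube (57.50 mm²), the r=2 cylinder at (15.5, 15.5) misses the remaining region (no effect); the r=10.5 sphere at (14, 10.5) partially overlaps it — only the 10.56 mm² overlap (of its 270.26 mm²) is removed, clipping the outline — area = 46.94 mm²; the cube at (3, 7.5) is not intersected at this z (z outside [10, 24.5]); After the difference (first − rest): none of the subtracted shapes is present at this height, so that combined region is unchanged — area = 46.94 mm². Overall, the cross-section is a single solid region. Net area = 46.94 mm².

46.94 mm²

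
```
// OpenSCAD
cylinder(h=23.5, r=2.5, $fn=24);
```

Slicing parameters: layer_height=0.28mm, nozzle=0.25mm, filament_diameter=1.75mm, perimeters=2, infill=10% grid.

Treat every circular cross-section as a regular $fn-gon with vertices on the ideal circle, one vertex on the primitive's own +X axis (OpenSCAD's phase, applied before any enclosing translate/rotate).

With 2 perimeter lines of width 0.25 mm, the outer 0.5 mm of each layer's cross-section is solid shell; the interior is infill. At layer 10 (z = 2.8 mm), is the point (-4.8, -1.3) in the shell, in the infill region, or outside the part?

At z = 2.8 mm: the r=2.5 cylinder gives a regular 24-gon of circumradius 2.5 (constant along its height). Overall, the cross-section is a single solid region. The nearest boundary edge runs (-2.50, 0.00)→(-2.41, -0.65); distance from the point to it = 2.47 mm. The point is not inside any of the regions above, so it lies outside the cross-section (2.47 mm from the nearest boundary).

outside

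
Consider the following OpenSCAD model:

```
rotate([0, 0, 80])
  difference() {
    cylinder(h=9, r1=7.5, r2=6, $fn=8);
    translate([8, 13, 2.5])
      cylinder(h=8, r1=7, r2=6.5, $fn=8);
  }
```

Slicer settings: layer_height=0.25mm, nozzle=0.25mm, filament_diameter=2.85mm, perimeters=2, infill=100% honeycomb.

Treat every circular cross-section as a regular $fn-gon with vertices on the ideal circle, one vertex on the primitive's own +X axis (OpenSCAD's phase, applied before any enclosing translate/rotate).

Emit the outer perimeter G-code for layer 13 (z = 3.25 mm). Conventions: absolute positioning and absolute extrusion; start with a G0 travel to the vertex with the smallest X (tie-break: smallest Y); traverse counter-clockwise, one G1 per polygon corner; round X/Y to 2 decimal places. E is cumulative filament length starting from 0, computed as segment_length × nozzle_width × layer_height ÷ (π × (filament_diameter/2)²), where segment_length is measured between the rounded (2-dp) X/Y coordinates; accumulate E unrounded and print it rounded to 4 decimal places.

G0 X-6.85 Y1.21 Z3.25
G1 X-5.70 Y-3.99 E0.0522
G1 X-1.21 Y-6.85 E0.1043
G1 X3.99 Y-5.70 E0.1565
G1 X6.85 Y-1.21 E0.2087
G1 X5.70 Y3.99 E0.2608
G1 X1.21 Y6.85 E0.3130
G1 X-3.99 Y5.70 E0.3652
G1 X-6.85 Y1.21 E0.4173

At z = 3.25 mm: the cone contributes a regular 8-gon of circumradius 6.958 (interpolated between r1=7.5 and r2=6 at t=0.361); the cone at (8, 13) (r1=7→r2=6.5) has section circumradius 6.953 here — a regular 8-gon; Subtracting the remaining from the first: starting from the cone, the cone at (8, 13) misses the remaining region (no effect) — 1 connected region; (rotated 80° about Z; rotation is an isometry so areas/perimeters/island counts are preserved). The outline is a single polygon with 8 vertices. Extrusion per mm of travel: 0.25 × 0.25 / (π × 1.425²) = 0.009797. Accumulating E over each segment gives final E = 0.4173.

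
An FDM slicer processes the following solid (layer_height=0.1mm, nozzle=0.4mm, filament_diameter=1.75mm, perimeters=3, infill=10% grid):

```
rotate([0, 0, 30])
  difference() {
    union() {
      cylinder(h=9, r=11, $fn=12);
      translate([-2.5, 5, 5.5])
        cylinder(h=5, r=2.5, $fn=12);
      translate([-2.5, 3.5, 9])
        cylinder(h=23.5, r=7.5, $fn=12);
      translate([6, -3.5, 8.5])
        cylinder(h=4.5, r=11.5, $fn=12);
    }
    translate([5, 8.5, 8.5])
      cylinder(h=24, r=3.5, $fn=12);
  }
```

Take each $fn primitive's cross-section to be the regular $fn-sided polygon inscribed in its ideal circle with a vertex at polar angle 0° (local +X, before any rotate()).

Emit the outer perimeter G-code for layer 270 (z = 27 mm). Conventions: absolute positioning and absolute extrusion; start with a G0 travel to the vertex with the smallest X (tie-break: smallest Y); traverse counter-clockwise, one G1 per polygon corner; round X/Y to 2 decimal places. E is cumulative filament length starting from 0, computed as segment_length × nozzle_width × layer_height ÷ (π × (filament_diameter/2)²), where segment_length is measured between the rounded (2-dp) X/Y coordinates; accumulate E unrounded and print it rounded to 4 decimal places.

At z = 27 mm: the cylinder does not reach this height (z outside [0, 9]); the cylinder at (-2.5, 5) does not reach this height (z outside [5.5, 10.5]); the r=7.5 cylinder at (-2.5, 3.5) contributes a regular 12-gon of circumradius 7.5; the cylinder at (6, -3.5) does not reach this height (z outside [8.5, 13]); Merging all regions: only the r=7.5 cylinder at (-2.5, 3.5) is present, so the union is just that shape — 1 connected region; the r=3.5 cylinder at (5, 8.5) contributes a regular 12-gon of circumradius 3.5; Taking the first minus the rest: starting from that combined region, the r=3.5 cylinder at (5, 8.5) partially overlaps it — only the 6.20 mm² overlap (of its 36.75 mm²) is removed, clipping the outline — 1 connected region; (whole slice rotated 30° about Z — lengths, areas and connectivity unchanged). The outline is a single polygon with 16 vertices. Extrusion per mm of travel: 0.4 × 0.1 / (π × 0.875²) = 0.016630. Accumulating E over each segment gives final E = 0.7853.

G0 X-11.42 Y1.78 Z27.00
G1 X-10.41 Y-1.97 E0.0646
G1 X-7.67 Y-4.71 E0.1290
G1 X-3.92 Y-5.72 E0.1936
G1 X-0.17 Y-4.71 E0.2582
G1 X2.58 Y-1.97 E0.3228
G1 X3.58 Y1.78 E0.3873
G1 X2.58 Y5.53 E0.4518
G1 X1.40 Y6.71 E0.4796
G1 X0.08 Y6.36 E0.5023
G1 X-1.67 Y6.83 E0.5324
G1 X-2.95 Y8.11 E0.5625
G1 X-3.21 Y9.09 E0.5794
G1 X-3.92 Y9.28 E0.5916
G1 X-7.67 Y8.28 E0.6562
G1 X-10.41 Y5.53 E0.7207
G1 X-11.42 Y1.78 E0.7853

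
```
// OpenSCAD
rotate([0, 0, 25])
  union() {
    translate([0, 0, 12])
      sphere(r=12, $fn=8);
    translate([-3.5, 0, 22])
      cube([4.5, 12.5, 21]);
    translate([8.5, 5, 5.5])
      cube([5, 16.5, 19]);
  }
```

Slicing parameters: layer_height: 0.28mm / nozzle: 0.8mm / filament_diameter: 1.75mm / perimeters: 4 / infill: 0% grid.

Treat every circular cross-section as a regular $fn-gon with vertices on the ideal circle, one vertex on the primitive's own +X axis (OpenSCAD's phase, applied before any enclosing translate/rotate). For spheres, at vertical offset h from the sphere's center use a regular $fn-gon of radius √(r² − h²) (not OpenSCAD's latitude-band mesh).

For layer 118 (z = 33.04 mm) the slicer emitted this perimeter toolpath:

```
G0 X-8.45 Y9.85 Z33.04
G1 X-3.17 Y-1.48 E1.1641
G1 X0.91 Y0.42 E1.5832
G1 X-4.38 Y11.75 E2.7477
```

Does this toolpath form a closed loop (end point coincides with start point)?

no

Start point (G0): (-8.45, 9.85). End point (last G1): the path does not return to the start — open.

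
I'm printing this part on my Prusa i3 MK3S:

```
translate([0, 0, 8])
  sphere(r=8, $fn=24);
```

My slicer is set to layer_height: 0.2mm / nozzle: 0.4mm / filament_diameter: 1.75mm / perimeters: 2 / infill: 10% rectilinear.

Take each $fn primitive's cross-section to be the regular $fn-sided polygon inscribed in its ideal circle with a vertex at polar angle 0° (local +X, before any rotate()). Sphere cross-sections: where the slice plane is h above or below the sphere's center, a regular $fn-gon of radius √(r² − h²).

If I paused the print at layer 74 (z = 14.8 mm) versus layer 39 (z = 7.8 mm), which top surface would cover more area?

layer 39 (z = 7.8 mm)

Layer 74 (z = 14.8): the r=8 sphere contributes a regular 24-gon of circumradius √(8²−6.8²) = 4.214 (area = (24/2)·4.214²·sin(360°/24) = 55.16 mm²). So its area = 55.16 mm². Layer 39 (z = 7.8): the r=8 sphere slices to a regular 24-gon of circumradius 7.997 (√(r²−h²) with h=0.2 from center) (area = (24/2)·7.997²·sin(360°/24) = 198.65 mm²). So its area = 198.65 mm². Layer 39 is larger (198.65 vs 55.16 mm²).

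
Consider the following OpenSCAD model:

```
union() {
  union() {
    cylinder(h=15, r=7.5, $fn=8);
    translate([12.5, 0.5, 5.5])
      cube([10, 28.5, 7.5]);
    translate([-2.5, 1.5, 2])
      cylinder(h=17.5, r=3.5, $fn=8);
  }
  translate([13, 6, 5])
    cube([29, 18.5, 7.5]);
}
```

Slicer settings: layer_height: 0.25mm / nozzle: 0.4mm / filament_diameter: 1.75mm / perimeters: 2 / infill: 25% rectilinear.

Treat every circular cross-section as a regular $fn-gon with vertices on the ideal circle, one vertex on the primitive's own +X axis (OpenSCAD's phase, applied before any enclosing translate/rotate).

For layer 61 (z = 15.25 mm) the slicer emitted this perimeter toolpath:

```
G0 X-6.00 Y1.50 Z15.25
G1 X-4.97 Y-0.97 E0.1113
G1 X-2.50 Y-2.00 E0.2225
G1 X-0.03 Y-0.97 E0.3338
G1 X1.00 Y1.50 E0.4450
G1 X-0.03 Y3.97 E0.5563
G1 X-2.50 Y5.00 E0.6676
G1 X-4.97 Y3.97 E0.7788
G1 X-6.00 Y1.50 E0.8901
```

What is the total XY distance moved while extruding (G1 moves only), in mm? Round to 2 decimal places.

Sum the Euclidean lengths of each G1 segment: total = 21.41 mm.

21.41 mm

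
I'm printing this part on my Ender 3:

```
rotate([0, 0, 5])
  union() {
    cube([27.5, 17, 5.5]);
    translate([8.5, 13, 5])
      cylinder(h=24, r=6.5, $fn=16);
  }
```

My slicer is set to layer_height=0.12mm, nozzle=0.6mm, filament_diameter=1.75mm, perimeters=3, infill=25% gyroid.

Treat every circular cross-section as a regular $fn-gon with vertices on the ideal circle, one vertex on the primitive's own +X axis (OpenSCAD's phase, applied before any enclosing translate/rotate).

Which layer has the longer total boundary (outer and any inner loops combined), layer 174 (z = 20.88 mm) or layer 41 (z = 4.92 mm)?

Layer 174 (z = 20.88): the cube is not intersected at this z (z outside [0, 5.5]); the cylinder at (8.5, 13): section is a regular 16-gon, circumradius r=6.5 (perimeter = 2·16·6.500·sin(180°/16) = 40.58 mm); Combining (union): only the r=6.5 cylinder at (8.5, 13) is present, so the union is just that shape — boundary = 40.58 mm; (rotated 5° about Z; rotation is an isometry so areas/perimeters/island counts are preserved). So its perimeter = 40.58 mm. Layer 41 (z = 4.92): the cube (footprint 27.5×17) is included at this height (perimeter 89.00 mm); the cylinder at (8.5, 13) does not reach this height (z outside [5, 29]); Combining (union): only the 27.5×17 cube is present, so the union is just that shape — boundary = 89.00 mm; (whole slice rotated 5° about Z — lengths, areas and connectivity unchanged). So its perimeter = 89.00 mm. Layer 41 is larger (89.00 vs 40.58 mm).

layer 41 (z = 4.92 mm)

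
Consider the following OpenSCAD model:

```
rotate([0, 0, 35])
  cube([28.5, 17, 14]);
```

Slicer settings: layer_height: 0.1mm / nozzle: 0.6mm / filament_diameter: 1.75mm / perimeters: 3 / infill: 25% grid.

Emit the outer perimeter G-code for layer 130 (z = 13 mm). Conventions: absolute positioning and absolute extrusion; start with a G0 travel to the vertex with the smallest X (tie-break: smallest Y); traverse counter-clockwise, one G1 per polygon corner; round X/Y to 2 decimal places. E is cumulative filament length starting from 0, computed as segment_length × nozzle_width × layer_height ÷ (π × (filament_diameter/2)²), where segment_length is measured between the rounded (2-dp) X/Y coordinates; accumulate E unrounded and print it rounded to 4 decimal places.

At z = 13 mm: the cube is present — its section is the full 28.5×17 rectangle; (whole slice rotated 35° about Z — lengths, areas and connectivity unchanged). The outline is a single polygon with 4 vertices. Extrusion per mm of travel: 0.6 × 0.1 / (π × 0.875²) = 0.024945. Accumulating E over each segment gives final E = 2.2701.

G0 X-9.75 Y13.93 Z13.00
G1 X0.00 Y0.00 E0.4241
G1 X23.35 Y16.35 E1.1352
G1 X13.60 Y30.27 E1.5592
G1 X-9.75 Y13.93 E2.2701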